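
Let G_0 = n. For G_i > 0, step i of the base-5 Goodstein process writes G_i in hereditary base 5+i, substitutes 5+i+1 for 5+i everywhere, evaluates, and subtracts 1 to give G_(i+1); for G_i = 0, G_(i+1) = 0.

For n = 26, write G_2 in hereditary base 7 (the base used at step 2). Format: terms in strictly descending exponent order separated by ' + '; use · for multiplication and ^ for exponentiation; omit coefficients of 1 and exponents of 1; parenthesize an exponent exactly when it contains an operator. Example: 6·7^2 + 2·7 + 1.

step 0: 26 = 5^2 + 1; sub 6 for 5: 6^2 + 1; = 37; G_1 = 37−1 = 36
step 1: 36 = 6^2; sub 7 for 6: 7^2; = 49; G_2 = 49−1 = 48
step 2: 48 = 6·7 + 6; sub 8 for 7: 6·8 + 6; = 54; G_3 = 54−1 = 53

6·7 + 6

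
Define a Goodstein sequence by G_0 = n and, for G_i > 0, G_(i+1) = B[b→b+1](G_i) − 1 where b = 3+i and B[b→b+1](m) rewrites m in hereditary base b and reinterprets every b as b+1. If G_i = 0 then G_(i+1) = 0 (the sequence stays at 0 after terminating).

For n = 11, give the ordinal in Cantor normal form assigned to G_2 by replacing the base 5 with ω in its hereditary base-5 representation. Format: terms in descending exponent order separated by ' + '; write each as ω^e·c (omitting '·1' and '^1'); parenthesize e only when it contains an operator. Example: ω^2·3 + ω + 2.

ω^2

G_0 = 11. HB_3(11) = 3^2 + 2. Bump = 18. G_1 = 17.
G_1 = 17. HB_4(17) = 4^2 + 1. Bump = 26. G_2 = 25.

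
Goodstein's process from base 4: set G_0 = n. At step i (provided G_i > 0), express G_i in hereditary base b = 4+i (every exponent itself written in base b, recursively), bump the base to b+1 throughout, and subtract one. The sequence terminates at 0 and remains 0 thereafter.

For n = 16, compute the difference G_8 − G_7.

2

G_0 = 16. HB_4(16) = 4^2. Bump = 25. G_1 = 24.
G_1 = 24. HB_5(24) = 4·5 + 4. Bump = 28. G_2 = 27.
G_2 = 27. HB_6(27) = 4·6 + 3. Bump = 31. G_3 = 30.
G_3 = 30. HB_7(30) = 4·7 + 2. Bump = 34. G_4 = 33.
G_4 = 33. HB_8(33) = 4·8 + 1. Bump = 37. G_5 = 36.
G_5 = 36. HB_9(36) = 4·9. Bump = 40. G_6 = 39.
G_6 = 39. HB_10(39) = 3·10 + 9. Bump = 42. G_7 = 41.
G_7 = 41. HB_11(41) = 3·11 + 8. Bump = 44. G_8 = 43.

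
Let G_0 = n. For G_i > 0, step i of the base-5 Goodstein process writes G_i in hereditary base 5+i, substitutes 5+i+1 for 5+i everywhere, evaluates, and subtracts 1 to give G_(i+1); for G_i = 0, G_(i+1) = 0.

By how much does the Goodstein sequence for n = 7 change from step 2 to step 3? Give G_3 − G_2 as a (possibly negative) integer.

G_0=7  [base 5] 5 + 2  →[5↦6]→  6 + 2 = 8  −1 ⇒ G_1=7
G_1=7  [base 6] 6 + 1  →[6↦7]→  7 + 1 = 8  −1 ⇒ G_2=7
G_2=7  [base 7] 7  →[7↦8]→  8 = 8  −1 ⇒ G_3=7

0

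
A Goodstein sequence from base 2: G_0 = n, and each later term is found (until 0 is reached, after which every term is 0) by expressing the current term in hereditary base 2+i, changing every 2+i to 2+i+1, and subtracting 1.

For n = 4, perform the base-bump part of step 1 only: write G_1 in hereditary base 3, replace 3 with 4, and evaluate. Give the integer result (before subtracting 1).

42

[0] 4 ≡ 2^2 (base 2). Lift 3: 27. −1: 26.
[1] 26 ≡ 2·3^2 + 2·3 + 2 (base 3). Lift 4: 42. −1: 41.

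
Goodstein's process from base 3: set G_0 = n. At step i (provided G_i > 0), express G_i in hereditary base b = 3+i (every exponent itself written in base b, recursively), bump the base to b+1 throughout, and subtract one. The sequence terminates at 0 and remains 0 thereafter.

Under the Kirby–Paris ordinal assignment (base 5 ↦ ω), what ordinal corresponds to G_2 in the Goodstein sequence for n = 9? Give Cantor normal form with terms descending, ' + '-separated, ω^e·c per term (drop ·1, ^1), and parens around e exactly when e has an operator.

i=0: 9 = 3^2 (b=3); 3→4: 4^2 = 16; 16−1 = 15
i=1: 15 = 3·4 + 3 (b=4); 4→5: 3·5 + 3 = 18; 18−1 = 17
i=2: 17 = 3·5 + 2 (b=5); 5→6: 3·6 + 2 = 20; 20−1 = 19

ω·3 + 2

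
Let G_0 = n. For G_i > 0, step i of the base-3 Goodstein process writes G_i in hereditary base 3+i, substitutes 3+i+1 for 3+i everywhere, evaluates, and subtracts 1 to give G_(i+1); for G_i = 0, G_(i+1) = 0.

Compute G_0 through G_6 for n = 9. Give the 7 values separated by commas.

9 —HB3→ 3^2 —bump→ 4^2 = 16 —(−1)→ 15
15 —HB4→ 3·4 + 3 —bump→ 3·5 + 3 = 18 —(−1)→ 17
17 —HB5→ 3·5 + 2 —bump→ 3·6 + 2 = 20 —(−1)→ 19
19 —HB6→ 3·6 + 1 —bump→ 3·7 + 1 = 22 —(−1)→ 21
21 —HB7→ 3·7 —bump→ 3·8 = 24 —(−1)→ 23
23 —HB8→ 2·8 + 7 —bump→ 2·9 + 7 = 25 —(−1)→ 24

9, 15, 17, 19, 21, 23, 24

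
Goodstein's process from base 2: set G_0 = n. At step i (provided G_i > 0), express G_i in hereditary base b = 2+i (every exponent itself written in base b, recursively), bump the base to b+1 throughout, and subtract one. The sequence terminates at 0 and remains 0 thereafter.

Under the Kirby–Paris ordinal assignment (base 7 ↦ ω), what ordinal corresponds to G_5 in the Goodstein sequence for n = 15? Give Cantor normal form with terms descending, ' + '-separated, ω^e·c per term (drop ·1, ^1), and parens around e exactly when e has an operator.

15 —HB2→ 2^(2 + 1) + 2^2 + 2 + 1 —bump→ 3^(3 + 1) + 3^3 + 3 + 1 = 112 —(−1)→ 111
111 —HB3→ 3^(3 + 1) + 3^3 + 3 —bump→ 4^(4 + 1) + 4^4 + 4 = 1284 —(−1)→ 1283
1283 —HB4→ 4^(4 + 1) + 4^4 + 3 —bump→ 5^(5 + 1) + 5^5 + 3 = 18753 —(−1)→ 18752
18752 —HB5→ 5^(5 + 1) + 5^5 + 2 —bump→ 6^(6 + 1) + 6^6 + 2 = 326594 —(−1)→ 326593
326593 —HB6→ 6^(6 + 1) + 6^6 + 1 —bump→ 7^(7 + 1) + 7^7 + 1 = 6588345 —(−1)→ 6588344
6588344 —HB7→ 7^(7 + 1) + 7^7 —bump→ 8^(8 + 1) + 8^8 = 150994944 —(−1)→ 150994943

ω^(ω + 1) + ω^ω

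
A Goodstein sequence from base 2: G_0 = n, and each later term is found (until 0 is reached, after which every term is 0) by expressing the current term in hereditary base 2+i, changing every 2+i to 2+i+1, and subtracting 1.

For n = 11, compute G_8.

70077777775

G_0 = 11. HB_2(11) = 2^(2 + 1) + 2 + 1. Bump = 85. G_1 = 84.
G_1 = 84. HB_3(84) = 3^(3 + 1) + 3. Bump = 1028. G_2 = 1027.
G_2 = 1027. HB_4(1027) = 4^(4 + 1) + 3. Bump = 15628. G_3 = 15627.
G_3 = 15627. HB_5(15627) = 5^(5 + 1) + 2. Bump = 279938. G_4 = 279937.
G_4 = 279937. HB_6(279937) = 6^(6 + 1) + 1. Bump = 5764802. G_5 = 5764801.
G_5 = 5764801. HB_7(5764801) = 7^(7 + 1). Bump = 134217728. G_6 = 134217727.
G_6 = 134217727. HB_8(134217727) = 7·8^8 + 7·8^7 + 7·8^6 + 7·8^5 + 7·8^4 + 7·8^3 + 7·8^2 + 7·8 + 7. Bump = 2749609303. G_7 = 2749609302.
G_7 = 2749609302. HB_9(2749609302) = 7·9^9 + 7·9^7 + 7·9^6 + 7·9^5 + 7·9^4 + 7·9^3 + 7·9^2 + 7·9 + 6. Bump = 70077777776. G_8 = 70077777775.
G_8 = 70077777775. HB_10(70077777775) = 7·10^10 + 7·10^7 + 7·10^6 + 7·10^5 + 7·10^4 + 7·10^3 + 7·10^2 + 7·10 + 5. Bump = 1997331745491. G_9 = 1997331745490.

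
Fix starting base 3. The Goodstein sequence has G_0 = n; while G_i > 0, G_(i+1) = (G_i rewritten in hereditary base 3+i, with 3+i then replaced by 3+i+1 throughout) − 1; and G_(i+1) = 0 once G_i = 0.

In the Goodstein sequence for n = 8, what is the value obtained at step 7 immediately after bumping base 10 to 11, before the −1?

12

(0) 8|_3 = 2·3 + 2 ↦ 2·4 + 2|_4 = 10 ⇒ 9
(1) 9|_4 = 2·4 + 1 ↦ 2·5 + 1|_5 = 11 ⇒ 10
(2) 10|_5 = 2·5 ↦ 2·6|_6 = 12 ⇒ 11
(3) 11|_6 = 6 + 5 ↦ 7 + 5|_7 = 12 ⇒ 11
(4) 11|_7 = 7 + 4 ↦ 8 + 4|_8 = 12 ⇒ 11
(5) 11|_8 = 8 + 3 ↦ 9 + 3|_9 = 12 ⇒ 11
(6) 11|_9 = 9 + 2 ↦ 10 + 2|_10 = 12 ⇒ 11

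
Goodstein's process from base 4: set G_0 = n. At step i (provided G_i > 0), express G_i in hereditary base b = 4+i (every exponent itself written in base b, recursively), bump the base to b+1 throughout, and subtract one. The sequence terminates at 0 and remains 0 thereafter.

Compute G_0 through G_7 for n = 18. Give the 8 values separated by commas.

18 —HB4→ 4^2 + 2 —bump→ 5^2 + 2 = 27 —(−1)→ 26
26 —HB5→ 5^2 + 1 —bump→ 6^2 + 1 = 37 —(−1)→ 36
36 —HB6→ 6^2 —bump→ 7^2 = 49 —(−1)→ 48
48 —HB7→ 6·7 + 6 —bump→ 6·8 + 6 = 54 —(−1)→ 53
53 —HB8→ 6·8 + 5 —bump→ 6·9 + 5 = 59 —(−1)→ 58
58 —HB9→ 6·9 + 4 —bump→ 6·10 + 4 = 64 —(−1)→ 63
63 —HB10→ 6·10 + 3 —bump→ 6·11 + 3 = 69 —(−1)→ 68

18, 26, 36, 48, 53, 58, 63, 68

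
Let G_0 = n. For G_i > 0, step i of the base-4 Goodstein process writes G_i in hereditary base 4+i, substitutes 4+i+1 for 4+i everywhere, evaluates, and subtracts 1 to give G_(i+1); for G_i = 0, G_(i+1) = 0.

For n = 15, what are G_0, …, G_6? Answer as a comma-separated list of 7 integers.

G_0 = 15. HB_4(15) = 3·4 + 3. Bump = 18. G_1 = 17.
G_1 = 17. HB_5(17) = 3·5 + 2. Bump = 20. G_2 = 19.
G_2 = 19. HB_6(19) = 3·6 + 1. Bump = 22. G_3 = 21.
G_3 = 21. HB_7(21) = 3·7. Bump = 24. G_4 = 23.
G_4 = 23. HB_8(23) = 2·8 + 7. Bump = 25. G_5 = 24.
G_5 = 24. HB_9(24) = 2·9 + 6. Bump = 26. G_6 = 25.

15, 17, 19, 21, 23, 24, 25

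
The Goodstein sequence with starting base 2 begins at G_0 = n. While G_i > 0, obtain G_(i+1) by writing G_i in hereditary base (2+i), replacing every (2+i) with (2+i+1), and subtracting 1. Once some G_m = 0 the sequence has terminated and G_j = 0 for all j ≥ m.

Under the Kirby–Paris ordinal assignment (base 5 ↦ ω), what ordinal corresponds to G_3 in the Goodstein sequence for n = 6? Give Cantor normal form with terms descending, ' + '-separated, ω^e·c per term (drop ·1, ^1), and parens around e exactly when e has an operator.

G_0 = 6. HB_2(6) = 2^2 + 2. Bump = 30. G_1 = 29.
G_1 = 29. HB_3(29) = 3^3 + 2. Bump = 258. G_2 = 257.
G_2 = 257. HB_4(257) = 4^4 + 1. Bump = 3126. G_3 = 3125.
G_3 = 3125. HB_5(3125) = 5^5. Bump = 46656. G_4 = 46655.

ω^ω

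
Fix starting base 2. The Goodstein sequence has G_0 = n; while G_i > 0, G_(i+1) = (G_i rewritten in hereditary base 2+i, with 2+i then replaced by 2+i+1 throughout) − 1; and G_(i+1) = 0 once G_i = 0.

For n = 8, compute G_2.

i=0: 8 = 2^(2 + 1) (b=2); 2→3: 3^(3 + 1) = 81; 81−1 = 80
i=1: 80 = 2·3^3 + 2·3^2 + 2·3 + 2 (b=3); 3→4: 2·4^4 + 2·4^2 + 2·4 + 2 = 554; 554−1 = 553
i=2: 553 = 2·4^4 + 2·4^2 + 2·4 + 1 (b=4); 4→5: 2·5^5 + 2·5^2 + 2·5 + 1 = 6311; 6311−1 = 6310

553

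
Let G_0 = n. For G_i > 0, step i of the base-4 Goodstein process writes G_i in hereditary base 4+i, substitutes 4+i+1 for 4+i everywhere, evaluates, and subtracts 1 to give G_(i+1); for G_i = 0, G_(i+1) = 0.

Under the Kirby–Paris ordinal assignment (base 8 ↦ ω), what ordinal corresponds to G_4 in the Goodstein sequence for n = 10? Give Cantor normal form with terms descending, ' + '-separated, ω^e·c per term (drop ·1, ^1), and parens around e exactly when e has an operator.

ω + 5

G_0=10  [base 4] 2·4 + 2  →[4↦5]→  2·5 + 2 = 12  −1 ⇒ G_1=11
G_1=11  [base 5] 2·5 + 1  →[5↦6]→  2·6 + 1 = 13  −1 ⇒ G_2=12
G_2=12  [base 6] 2·6  →[6↦7]→  2·7 = 14  −1 ⇒ G_3=13
G_3=13  [base 7] 7 + 6  →[7↦8]→  8 + 6 = 14  −1 ⇒ G_4=13
G_4=13  [base 8] 8 + 5  →[8↦9]→  9 + 5 = 14  −1 ⇒ G_5=13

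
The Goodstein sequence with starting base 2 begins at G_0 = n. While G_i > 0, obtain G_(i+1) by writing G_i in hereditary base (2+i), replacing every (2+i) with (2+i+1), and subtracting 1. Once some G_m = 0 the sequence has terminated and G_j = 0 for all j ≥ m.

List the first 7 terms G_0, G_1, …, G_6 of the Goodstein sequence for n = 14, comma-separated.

14, 110, 1281, 18750, 326591, 5862840, 134404971

(0) 14|_2 = 2^(2 + 1) + 2^2 + 2 ↦ 3^(3 + 1) + 3^3 + 3|_3 = 111 ⇒ 110
(1) 110|_3 = 3^(3 + 1) + 3^3 + 2 ↦ 4^(4 + 1) + 4^4 + 2|_4 = 1282 ⇒ 1281
(2) 1281|_4 = 4^(4 + 1) + 4^4 + 1 ↦ 5^(5 + 1) + 5^5 + 1|_5 = 18751 ⇒ 18750
(3) 18750|_5 = 5^(5 + 1) + 5^5 ↦ 6^(6 + 1) + 6^6|_6 = 326592 ⇒ 326591
(4) 326591|_6 = 6^(6 + 1) + 5·6^5 + 5·6^4 + 5·6^3 + 5·6^2 + 5·6 + 5 ↦ 7^(7 + 1) + 5·7^5 + 5·7^4 + 5·7^3 + 5·7^2 + 5·7 + 5|_7 = 5862841 ⇒ 5862840
(5) 5862840|_7 = 7^(7 + 1) + 5·7^5 + 5·7^4 + 5·7^3 + 5·7^2 + 5·7 + 4 ↦ 8^(8 + 1) + 5·8^5 + 5·8^4 + 5·8^3 + 5·8^2 + 5·8 + 4|_8 = 134404972 ⇒ 134404971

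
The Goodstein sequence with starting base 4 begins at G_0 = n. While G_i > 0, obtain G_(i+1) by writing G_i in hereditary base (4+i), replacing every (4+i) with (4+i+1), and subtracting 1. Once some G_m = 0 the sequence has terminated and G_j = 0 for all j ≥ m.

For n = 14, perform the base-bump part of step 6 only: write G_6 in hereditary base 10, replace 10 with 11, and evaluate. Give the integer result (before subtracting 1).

25

i=0: 14 = 3·4 + 2 (b=4); 4→5: 3·5 + 2 = 17; 17−1 = 16
i=1: 16 = 3·5 + 1 (b=5); 5→6: 3·6 + 1 = 19; 19−1 = 18
i=2: 18 = 3·6 (b=6); 6→7: 3·7 = 21; 21−1 = 20
i=3: 20 = 2·7 + 6 (b=7); 7→8: 2·8 + 6 = 22; 22−1 = 21
i=4: 21 = 2·8 + 5 (b=8); 8→9: 2·9 + 5 = 23; 23−1 = 22
i=5: 22 = 2·9 + 4 (b=9); 9→10: 2·10 + 4 = 24; 24−1 = 23
i=6: 23 = 2·10 + 3 (b=10); 10→11: 2·11 + 3 = 25; 25−1 = 24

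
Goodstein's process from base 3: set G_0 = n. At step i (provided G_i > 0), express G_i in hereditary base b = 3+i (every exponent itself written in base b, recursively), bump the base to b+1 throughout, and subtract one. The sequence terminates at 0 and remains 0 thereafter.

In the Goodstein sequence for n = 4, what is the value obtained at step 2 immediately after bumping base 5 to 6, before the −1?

step 0: 4 = 3 + 1; sub 4 for 3: 4 + 1; = 5; G_1 = 5−1 = 4
step 1: 4 = 4; sub 5 for 4: 5; = 5; G_2 = 5−1 = 4
step 2: 4 = 4; sub 6 for 5: 4; = 4; G_3 = 4−1 = 3

4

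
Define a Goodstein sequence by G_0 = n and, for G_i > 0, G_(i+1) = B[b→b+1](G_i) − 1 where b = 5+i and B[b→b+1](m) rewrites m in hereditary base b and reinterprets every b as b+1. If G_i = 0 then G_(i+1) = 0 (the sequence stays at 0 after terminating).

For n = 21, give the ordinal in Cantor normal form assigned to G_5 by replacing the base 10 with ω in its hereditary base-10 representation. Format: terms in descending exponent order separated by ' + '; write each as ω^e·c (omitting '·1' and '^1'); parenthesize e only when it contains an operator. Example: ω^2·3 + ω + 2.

ω·3 + 3

21 —HB5→ 4·5 + 1 —bump→ 4·6 + 1 = 25 —(−1)→ 24
24 —HB6→ 4·6 —bump→ 4·7 = 28 —(−1)→ 27
27 —HB7→ 3·7 + 6 —bump→ 3·8 + 6 = 30 —(−1)→ 29
29 —HB8→ 3·8 + 5 —bump→ 3·9 + 5 = 32 —(−1)→ 31
31 —HB9→ 3·9 + 4 —bump→ 3·10 + 4 = 34 —(−1)→ 33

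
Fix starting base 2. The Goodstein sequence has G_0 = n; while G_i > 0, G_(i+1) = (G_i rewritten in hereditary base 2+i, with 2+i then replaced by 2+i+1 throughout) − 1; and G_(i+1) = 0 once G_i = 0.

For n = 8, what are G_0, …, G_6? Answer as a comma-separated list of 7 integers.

8, 80, 553, 6310, 93395, 1647195, 33554571

[0] 8 ≡ 2^(2 + 1) (base 2). Lift 3: 81. −1: 80.
[1] 80 ≡ 2·3^3 + 2·3^2 + 2·3 + 2 (base 3). Lift 4: 554. −1: 553.
[2] 553 ≡ 2·4^4 + 2·4^2 + 2·4 + 1 (base 4). Lift 5: 6311. −1: 6310.
[3] 6310 ≡ 2·5^5 + 2·5^2 + 2·5 (base 5). Lift 6: 93396. −1: 93395.
[4] 93395 ≡ 2·6^6 + 2·6^2 + 6 + 5 (base 6). Lift 7: 1647196. −1: 1647195.
[5] 1647195 ≡ 2·7^7 + 2·7^2 + 7 + 4 (base 7). Lift 8: 33554572. −1: 33554571.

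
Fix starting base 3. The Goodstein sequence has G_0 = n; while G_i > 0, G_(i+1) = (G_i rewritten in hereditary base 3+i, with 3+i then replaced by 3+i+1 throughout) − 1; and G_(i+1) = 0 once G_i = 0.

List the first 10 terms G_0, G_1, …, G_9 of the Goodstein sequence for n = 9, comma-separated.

i=0: 9 = 3^2 (b=3); 3→4: 4^2 = 16; 16−1 = 15
i=1: 15 = 3·4 + 3 (b=4); 4→5: 3·5 + 3 = 18; 18−1 = 17
i=2: 17 = 3·5 + 2 (b=5); 5→6: 3·6 + 2 = 20; 20−1 = 19
i=3: 19 = 3·6 + 1 (b=6); 6→7: 3·7 + 1 = 22; 22−1 = 21
i=4: 21 = 3·7 (b=7); 7→8: 3·8 = 24; 24−1 = 23
i=5: 23 = 2·8 + 7 (b=8); 8→9: 2·9 + 7 = 25; 25−1 = 24
i=6: 24 = 2·9 + 6 (b=9); 9→10: 2·10 + 6 = 26; 26−1 = 25
i=7: 25 = 2·10 + 5 (b=10); 10→11: 2·11 + 5 = 27; 27−1 = 26
i=8: 26 = 2·11 + 4 (b=11); 11→12: 2·12 + 4 = 28; 28−1 = 27

9, 15, 17, 19, 21, 23, 24, 25, 26, 27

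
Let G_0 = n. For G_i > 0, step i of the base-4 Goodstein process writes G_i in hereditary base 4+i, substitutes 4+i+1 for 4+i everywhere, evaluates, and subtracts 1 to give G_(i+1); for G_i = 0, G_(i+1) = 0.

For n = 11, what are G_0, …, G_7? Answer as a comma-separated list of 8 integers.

(0) 11|_4 = 2·4 + 3 ↦ 2·5 + 3|_5 = 13 ⇒ 12
(1) 12|_5 = 2·5 + 2 ↦ 2·6 + 2|_6 = 14 ⇒ 13
(2) 13|_6 = 2·6 + 1 ↦ 2·7 + 1|_7 = 15 ⇒ 14
(3) 14|_7 = 2·7 ↦ 2·8|_8 = 16 ⇒ 15
(4) 15|_8 = 8 + 7 ↦ 9 + 7|_9 = 16 ⇒ 15
(5) 15|_9 = 9 + 6 ↦ 10 + 6|_10 = 16 ⇒ 15
(6) 15|_10 = 10 + 5 ↦ 11 + 5|_11 = 16 ⇒ 15

11, 12, 13, 14, 15, 15, 15, 15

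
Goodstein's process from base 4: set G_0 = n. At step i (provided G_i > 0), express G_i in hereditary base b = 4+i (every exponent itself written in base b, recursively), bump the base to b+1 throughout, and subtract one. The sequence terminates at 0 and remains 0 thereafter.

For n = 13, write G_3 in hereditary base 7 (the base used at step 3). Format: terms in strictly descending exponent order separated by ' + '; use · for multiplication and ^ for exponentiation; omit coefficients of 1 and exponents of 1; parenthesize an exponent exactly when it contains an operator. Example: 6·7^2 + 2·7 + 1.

13 —HB4→ 3·4 + 1 —bump→ 3·5 + 1 = 16 —(−1)→ 15
15 —HB5→ 3·5 —bump→ 3·6 = 18 —(−1)→ 17
17 —HB6→ 2·6 + 5 —bump→ 2·7 + 5 = 19 —(−1)→ 18

2·7 + 4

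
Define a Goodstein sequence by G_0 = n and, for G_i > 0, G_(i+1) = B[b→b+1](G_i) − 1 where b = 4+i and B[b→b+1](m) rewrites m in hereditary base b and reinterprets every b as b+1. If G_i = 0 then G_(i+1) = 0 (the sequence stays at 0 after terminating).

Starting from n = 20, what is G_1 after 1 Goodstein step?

29

20 —HB4→ 4^2 + 4 —bump→ 5^2 + 5 = 30 —(−1)→ 29
29 —HB5→ 5^2 + 4 —bump→ 6^2 + 4 = 40 —(−1)→ 39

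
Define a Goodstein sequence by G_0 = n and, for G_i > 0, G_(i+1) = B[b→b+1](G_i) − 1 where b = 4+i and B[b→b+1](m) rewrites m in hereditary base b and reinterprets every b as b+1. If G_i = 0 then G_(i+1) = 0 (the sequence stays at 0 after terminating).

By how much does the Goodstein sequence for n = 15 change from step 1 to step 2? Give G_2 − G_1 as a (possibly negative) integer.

2

step 0: 15 = 3·4 + 3; sub 5 for 4: 3·5 + 3; = 18; G_1 = 18−1 = 17
step 1: 17 = 3·5 + 2; sub 6 for 5: 3·6 + 2; = 20; G_2 = 20−1 = 19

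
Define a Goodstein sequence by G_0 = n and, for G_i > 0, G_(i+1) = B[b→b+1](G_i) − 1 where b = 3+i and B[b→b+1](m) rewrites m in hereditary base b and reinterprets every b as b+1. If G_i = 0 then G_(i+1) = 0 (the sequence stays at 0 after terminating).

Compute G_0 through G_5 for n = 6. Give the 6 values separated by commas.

6, 7, 7, 7, 7, 7

base 3: 6 = 2·3; at 4: 2·4 = 8; next = 7
base 4: 7 = 4 + 3; at 5: 5 + 3 = 8; next = 7
base 5: 7 = 5 + 2; at 6: 6 + 2 = 8; next = 7
base 6: 7 = 6 + 1; at 7: 7 + 1 = 8; next = 7
base 7: 7 = 7; at 8: 8 = 8; next = 7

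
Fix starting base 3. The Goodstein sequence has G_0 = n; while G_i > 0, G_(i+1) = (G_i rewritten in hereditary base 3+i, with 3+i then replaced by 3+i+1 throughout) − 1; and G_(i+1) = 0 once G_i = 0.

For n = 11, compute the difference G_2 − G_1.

[0] 11 ≡ 3^2 + 2 (base 3). Lift 4: 18. −1: 17.
[1] 17 ≡ 4^2 + 1 (base 4). Lift 5: 26. −1: 25.

8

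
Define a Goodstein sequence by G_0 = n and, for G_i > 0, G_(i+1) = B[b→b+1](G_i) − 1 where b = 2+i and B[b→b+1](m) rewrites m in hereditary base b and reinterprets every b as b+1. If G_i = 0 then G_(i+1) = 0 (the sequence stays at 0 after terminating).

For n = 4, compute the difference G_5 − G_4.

G_0=4  [base 2] 2^2  →[2↦3]→  3^3 = 27  −1 ⇒ G_1=26
G_1=26  [base 3] 2·3^2 + 2·3 + 2  →[3↦4]→  2·4^2 + 2·4 + 2 = 42  −1 ⇒ G_2=41
G_2=41  [base 4] 2·4^2 + 2·4 + 1  →[4↦5]→  2·5^2 + 2·5 + 1 = 61  −1 ⇒ G_3=60
G_3=60  [base 5] 2·5^2 + 2·5  →[5↦6]→  2·6^2 + 2·6 = 84  −1 ⇒ G_4=83
G_4=83  [base 6] 2·6^2 + 6 + 5  →[6↦7]→  2·7^2 + 7 + 5 = 110  −1 ⇒ G_5=109

26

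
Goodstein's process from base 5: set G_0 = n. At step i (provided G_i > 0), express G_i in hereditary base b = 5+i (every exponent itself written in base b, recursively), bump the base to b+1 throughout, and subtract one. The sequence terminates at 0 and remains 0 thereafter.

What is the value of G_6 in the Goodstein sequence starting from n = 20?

33

(0) 20|_5 = 4·5 ↦ 4·6|_6 = 24 ⇒ 23
(1) 23|_6 = 3·6 + 5 ↦ 3·7 + 5|_7 = 26 ⇒ 25
(2) 25|_7 = 3·7 + 4 ↦ 3·8 + 4|_8 = 28 ⇒ 27
(3) 27|_8 = 3·8 + 3 ↦ 3·9 + 3|_9 = 30 ⇒ 29
(4) 29|_9 = 3·9 + 2 ↦ 3·10 + 2|_10 = 32 ⇒ 31
(5) 31|_10 = 3·10 + 1 ↦ 3·11 + 1|_11 = 34 ⇒ 33
(6) 33|_11 = 3·11 ↦ 3·12|_12 = 36 ⇒ 35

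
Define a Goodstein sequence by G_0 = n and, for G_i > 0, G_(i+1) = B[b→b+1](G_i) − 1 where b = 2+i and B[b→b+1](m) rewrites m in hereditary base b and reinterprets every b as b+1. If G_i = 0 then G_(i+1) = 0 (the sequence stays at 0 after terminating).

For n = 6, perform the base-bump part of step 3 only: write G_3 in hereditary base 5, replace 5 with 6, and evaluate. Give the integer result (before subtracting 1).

46656

i=0: 6 = 2^2 + 2 (b=2); 2→3: 3^3 + 3 = 30; 30−1 = 29
i=1: 29 = 3^3 + 2 (b=3); 3→4: 4^4 + 2 = 258; 258−1 = 257
i=2: 257 = 4^4 + 1 (b=4); 4→5: 5^5 + 1 = 3126; 3126−1 = 3125
i=3: 3125 = 5^5 (b=5); 5→6: 6^6 = 46656; 46656−1 = 46655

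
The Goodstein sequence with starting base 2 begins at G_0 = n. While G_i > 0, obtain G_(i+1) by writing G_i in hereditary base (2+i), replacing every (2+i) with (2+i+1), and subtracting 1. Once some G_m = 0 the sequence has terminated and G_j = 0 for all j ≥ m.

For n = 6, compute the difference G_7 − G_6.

G_0 = 6. HB_2(6) = 2^2 + 2. Bump = 30. G_1 = 29.
G_1 = 29. HB_3(29) = 3^3 + 2. Bump = 258. G_2 = 257.
G_2 = 257. HB_4(257) = 4^4 + 1. Bump = 3126. G_3 = 3125.
G_3 = 3125. HB_5(3125) = 5^5. Bump = 46656. G_4 = 46655.
G_4 = 46655. HB_6(46655) = 5·6^5 + 5·6^4 + 5·6^3 + 5·6^2 + 5·6 + 5. Bump = 98040. G_5 = 98039.
G_5 = 98039. HB_7(98039) = 5·7^5 + 5·7^4 + 5·7^3 + 5·7^2 + 5·7 + 4. Bump = 187244. G_6 = 187243.
G_6 = 187243. HB_8(187243) = 5·8^5 + 5·8^4 + 5·8^3 + 5·8^2 + 5·8 + 3. Bump = 332148. G_7 = 332147.

144904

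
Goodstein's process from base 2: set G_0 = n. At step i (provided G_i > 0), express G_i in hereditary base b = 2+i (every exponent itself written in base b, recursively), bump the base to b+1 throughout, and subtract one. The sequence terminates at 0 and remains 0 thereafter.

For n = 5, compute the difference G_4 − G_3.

308

G_0 = 5. HB_2(5) = 2^2 + 1. Bump = 28. G_1 = 27.
G_1 = 27. HB_3(27) = 3^3. Bump = 256. G_2 = 255.
G_2 = 255. HB_4(255) = 3·4^3 + 3·4^2 + 3·4 + 3. Bump = 468. G_3 = 467.
G_3 = 467. HB_5(467) = 3·5^3 + 3·5^2 + 3·5 + 2. Bump = 776. G_4 = 775.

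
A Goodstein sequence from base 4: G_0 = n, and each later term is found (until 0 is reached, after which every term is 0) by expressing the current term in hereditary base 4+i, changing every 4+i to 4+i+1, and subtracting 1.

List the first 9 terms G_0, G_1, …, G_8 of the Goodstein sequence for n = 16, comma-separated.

G_0=16  [base 4] 4^2  →[4↦5]→  5^2 = 25  −1 ⇒ G_1=24
G_1=24  [base 5] 4·5 + 4  →[5↦6]→  4·6 + 4 = 28  −1 ⇒ G_2=27
G_2=27  [base 6] 4·6 + 3  →[6↦7]→  4·7 + 3 = 31  −1 ⇒ G_3=30
G_3=30  [base 7] 4·7 + 2  →[7↦8]→  4·8 + 2 = 34  −1 ⇒ G_4=33
G_4=33  [base 8] 4·8 + 1  →[8↦9]→  4·9 + 1 = 37  −1 ⇒ G_5=36
G_5=36  [base 9] 4·9  →[9↦10]→  4·10 = 40  −1 ⇒ G_6=39
G_6=39  [base 10] 3·10 + 9  →[10↦11]→  3·11 + 9 = 42  −1 ⇒ G_7=41
G_7=41  [base 11] 3·11 + 8  →[11↦12]→  3·12 + 8 = 44  −1 ⇒ G_8=43

16, 24, 27, 30, 33, 36, 39, 41, 43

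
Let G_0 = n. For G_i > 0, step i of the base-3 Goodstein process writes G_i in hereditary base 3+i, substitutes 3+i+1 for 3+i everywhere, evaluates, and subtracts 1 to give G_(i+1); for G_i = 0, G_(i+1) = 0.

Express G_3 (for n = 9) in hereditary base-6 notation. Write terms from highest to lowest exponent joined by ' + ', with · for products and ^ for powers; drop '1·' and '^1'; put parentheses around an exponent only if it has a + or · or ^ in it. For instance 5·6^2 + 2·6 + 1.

step 0: 9 = 3^2; sub 4 for 3: 4^2; = 16; G_1 = 16−1 = 15
step 1: 15 = 3·4 + 3; sub 5 for 4: 3·5 + 3; = 18; G_2 = 18−1 = 17
step 2: 17 = 3·5 + 2; sub 6 for 5: 3·6 + 2; = 20; G_3 = 20−1 = 19
step 3: 19 = 3·6 + 1; sub 7 for 6: 3·7 + 1; = 22; G_4 = 22−1 = 21

3·6 + 1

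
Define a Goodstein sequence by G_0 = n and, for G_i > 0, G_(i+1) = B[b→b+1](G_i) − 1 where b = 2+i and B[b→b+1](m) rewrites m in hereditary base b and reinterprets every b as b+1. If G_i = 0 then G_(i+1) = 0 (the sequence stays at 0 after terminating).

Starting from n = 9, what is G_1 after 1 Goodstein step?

81

i=0: 9 = 2^(2 + 1) + 1 (b=2); 2→3: 3^(3 + 1) + 1 = 82; 82−1 = 81
i=1: 81 = 3^(3 + 1) (b=3); 3→4: 4^(4 + 1) = 1024; 1024−1 = 1023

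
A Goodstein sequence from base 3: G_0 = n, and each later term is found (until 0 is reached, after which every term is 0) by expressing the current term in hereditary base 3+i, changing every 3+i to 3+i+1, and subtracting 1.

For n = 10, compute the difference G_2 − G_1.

8

[0] 10 ≡ 3^2 + 1 (base 3). Lift 4: 17. −1: 16.
[1] 16 ≡ 4^2 (base 4). Lift 5: 25. −1: 24.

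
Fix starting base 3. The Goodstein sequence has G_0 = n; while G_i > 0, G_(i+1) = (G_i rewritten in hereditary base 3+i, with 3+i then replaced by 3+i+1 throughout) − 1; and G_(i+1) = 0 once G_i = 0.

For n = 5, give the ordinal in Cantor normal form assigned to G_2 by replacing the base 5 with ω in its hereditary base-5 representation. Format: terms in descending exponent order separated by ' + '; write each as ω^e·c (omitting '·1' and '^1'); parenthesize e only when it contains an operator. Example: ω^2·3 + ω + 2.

base 3: 5 = 3 + 2; at 4: 4 + 2 = 6; next = 5
base 4: 5 = 4 + 1; at 5: 5 + 1 = 6; next = 5
base 5: 5 = 5; at 6: 6 = 6; next = 5

ω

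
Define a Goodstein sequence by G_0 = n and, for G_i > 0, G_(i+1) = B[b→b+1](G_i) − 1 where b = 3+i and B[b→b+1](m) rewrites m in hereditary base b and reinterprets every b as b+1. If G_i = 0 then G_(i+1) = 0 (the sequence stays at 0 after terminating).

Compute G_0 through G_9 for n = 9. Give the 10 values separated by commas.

9, 15, 17, 19, 21, 23, 24, 25, 26, 27

step 0: 9 = 3^2; sub 4 for 3: 4^2; = 16; G_1 = 16−1 = 15
step 1: 15 = 3·4 + 3; sub 5 for 4: 3·5 + 3; = 18; G_2 = 18−1 = 17
step 2: 17 = 3·5 + 2; sub 6 for 5: 3·6 + 2; = 20; G_3 = 20−1 = 19
step 3: 19 = 3·6 + 1; sub 7 for 6: 3·7 + 1; = 22; G_4 = 22−1 = 21
step 4: 21 = 3·7; sub 8 for 7: 3·8; = 24; G_5 = 24−1 = 23
step 5: 23 = 2·8 + 7; sub 9 for 8: 2·9 + 7; = 25; G_6 = 25−1 = 24
step 6: 24 = 2·9 + 6; sub 10 for 9: 2·10 + 6; = 26; G_7 = 26−1 = 25
step 7: 25 = 2·10 + 5; sub 11 for 10: 2·11 + 5; = 27; G_8 = 27−1 = 26
step 8: 26 = 2·11 + 4; sub 12 for 11: 2·12 + 4; = 28; G_9 = 28−1 = 27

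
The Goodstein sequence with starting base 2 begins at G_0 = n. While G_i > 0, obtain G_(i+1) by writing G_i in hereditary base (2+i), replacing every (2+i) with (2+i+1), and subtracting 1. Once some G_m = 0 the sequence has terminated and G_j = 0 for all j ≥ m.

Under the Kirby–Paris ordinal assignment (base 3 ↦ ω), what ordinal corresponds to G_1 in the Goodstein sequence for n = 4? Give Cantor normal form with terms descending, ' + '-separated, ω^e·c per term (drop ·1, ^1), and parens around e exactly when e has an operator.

ω^2·2 + ω·2 + 2

base 2: 4 = 2^2; at 3: 3^3 = 27; next = 26
base 3: 26 = 2·3^2 + 2·3 + 2; at 4: 2·4^2 + 2·4 + 2 = 42; next = 41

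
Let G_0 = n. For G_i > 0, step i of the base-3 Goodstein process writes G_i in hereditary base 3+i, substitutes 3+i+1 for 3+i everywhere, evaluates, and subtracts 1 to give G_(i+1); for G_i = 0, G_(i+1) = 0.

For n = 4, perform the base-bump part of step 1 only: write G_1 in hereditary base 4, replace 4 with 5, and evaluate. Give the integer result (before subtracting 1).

(0) 4|_3 = 3 + 1 ↦ 4 + 1|_4 = 5 ⇒ 4
(1) 4|_4 = 4 ↦ 5|_5 = 5 ⇒ 4

5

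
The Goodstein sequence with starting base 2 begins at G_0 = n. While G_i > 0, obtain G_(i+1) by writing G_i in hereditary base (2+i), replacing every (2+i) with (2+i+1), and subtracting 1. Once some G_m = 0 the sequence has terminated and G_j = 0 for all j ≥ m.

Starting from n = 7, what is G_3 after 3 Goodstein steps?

3127

[0] 7 ≡ 2^2 + 2 + 1 (base 2). Lift 3: 31. −1: 30.
[1] 30 ≡ 3^3 + 3 (base 3). Lift 4: 260. −1: 259.
[2] 259 ≡ 4^4 + 3 (base 4). Lift 5: 3128. −1: 3127.
[3] 3127 ≡ 5^5 + 2 (base 5). Lift 6: 46658. −1: 46657.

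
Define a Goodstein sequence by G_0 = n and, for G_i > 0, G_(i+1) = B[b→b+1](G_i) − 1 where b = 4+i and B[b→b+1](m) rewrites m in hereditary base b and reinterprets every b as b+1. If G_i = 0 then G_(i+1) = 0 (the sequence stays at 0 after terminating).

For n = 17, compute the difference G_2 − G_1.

[0] 17 ≡ 4^2 + 1 (base 4). Lift 5: 26. −1: 25.
[1] 25 ≡ 5^2 (base 5). Lift 6: 36. −1: 35.

10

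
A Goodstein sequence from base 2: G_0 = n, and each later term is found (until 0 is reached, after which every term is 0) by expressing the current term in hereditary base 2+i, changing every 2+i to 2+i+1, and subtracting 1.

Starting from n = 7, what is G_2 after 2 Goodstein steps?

[0] 7 ≡ 2^2 + 2 + 1 (base 2). Lift 3: 31. −1: 30.
[1] 30 ≡ 3^3 + 3 (base 3). Lift 4: 260. −1: 259.
[2] 259 ≡ 4^4 + 3 (base 4). Lift 5: 3128. −1: 3127.

259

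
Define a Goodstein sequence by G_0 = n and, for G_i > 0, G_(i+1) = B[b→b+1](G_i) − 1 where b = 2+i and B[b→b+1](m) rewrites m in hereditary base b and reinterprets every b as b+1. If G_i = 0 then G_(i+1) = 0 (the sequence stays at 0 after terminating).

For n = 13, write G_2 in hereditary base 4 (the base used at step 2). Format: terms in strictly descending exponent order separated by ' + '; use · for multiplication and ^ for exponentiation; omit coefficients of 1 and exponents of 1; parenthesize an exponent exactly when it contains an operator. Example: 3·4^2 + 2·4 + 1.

4^(4 + 1) + 3·4^3 + 3·4^2 + 3·4 + 3

G_0=13  [base 2] 2^(2 + 1) + 2^2 + 1  →[2↦3]→  3^(3 + 1) + 3^3 + 1 = 109  −1 ⇒ G_1=108
G_1=108  [base 3] 3^(3 + 1) + 3^3  →[3↦4]→  4^(4 + 1) + 4^4 = 1280  −1 ⇒ G_2=1279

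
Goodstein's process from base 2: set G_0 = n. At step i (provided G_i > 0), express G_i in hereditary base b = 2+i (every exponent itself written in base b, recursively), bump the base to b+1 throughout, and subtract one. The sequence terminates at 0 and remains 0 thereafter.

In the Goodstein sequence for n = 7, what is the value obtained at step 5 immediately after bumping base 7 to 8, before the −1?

G_0=7  [base 2] 2^2 + 2 + 1  →[2↦3]→  3^3 + 3 + 1 = 31  −1 ⇒ G_1=30
G_1=30  [base 3] 3^3 + 3  →[3↦4]→  4^4 + 4 = 260  −1 ⇒ G_2=259
G_2=259  [base 4] 4^4 + 3  →[4↦5]→  5^5 + 3 = 3128  −1 ⇒ G_3=3127
G_3=3127  [base 5] 5^5 + 2  →[5↦6]→  6^6 + 2 = 46658  −1 ⇒ G_4=46657
G_4=46657  [base 6] 6^6 + 1  →[6↦7]→  7^7 + 1 = 823544  −1 ⇒ G_5=823543
G_5=823543  [base 7] 7^7  →[7↦8]→  8^8 = 16777216  −1 ⇒ G_6=16777215

16777216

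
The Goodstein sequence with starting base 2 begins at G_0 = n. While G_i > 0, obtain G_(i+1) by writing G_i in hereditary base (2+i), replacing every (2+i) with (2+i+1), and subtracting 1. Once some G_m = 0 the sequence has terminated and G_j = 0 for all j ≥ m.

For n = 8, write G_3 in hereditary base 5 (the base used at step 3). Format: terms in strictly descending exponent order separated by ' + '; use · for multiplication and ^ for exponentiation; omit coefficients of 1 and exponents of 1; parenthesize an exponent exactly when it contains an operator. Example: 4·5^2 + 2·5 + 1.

G_0=8  [base 2] 2^(2 + 1)  →[2↦3]→  3^(3 + 1) = 81  −1 ⇒ G_1=80
G_1=80  [base 3] 2·3^3 + 2·3^2 + 2·3 + 2  →[3↦4]→  2·4^4 + 2·4^2 + 2·4 + 2 = 554  −1 ⇒ G_2=553
G_2=553  [base 4] 2·4^4 + 2·4^2 + 2·4 + 1  →[4↦5]→  2·5^5 + 2·5^2 + 2·5 + 1 = 6311  −1 ⇒ G_3=6310
G_3=6310  [base 5] 2·5^5 + 2·5^2 + 2·5  →[5↦6]→  2·6^6 + 2·6^2 + 2·6 = 93396  −1 ⇒ G_4=93395

2·5^5 + 2·5^2 + 2·5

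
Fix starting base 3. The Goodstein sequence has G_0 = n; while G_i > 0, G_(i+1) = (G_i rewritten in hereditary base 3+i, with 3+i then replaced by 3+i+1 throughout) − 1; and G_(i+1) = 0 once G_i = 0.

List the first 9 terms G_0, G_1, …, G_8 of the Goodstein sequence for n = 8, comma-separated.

8, 9, 10, 11, 11, 11, 11, 11, 11

G_0=8  [base 3] 2·3 + 2  →[3↦4]→  2·4 + 2 = 10  −1 ⇒ G_1=9
G_1=9  [base 4] 2·4 + 1  →[4↦5]→  2·5 + 1 = 11  −1 ⇒ G_2=10
G_2=10  [base 5] 2·5  →[5↦6]→  2·6 = 12  −1 ⇒ G_3=11
G_3=11  [base 6] 6 + 5  →[6↦7]→  7 + 5 = 12  −1 ⇒ G_4=11
G_4=11  [base 7] 7 + 4  →[7↦8]→  8 + 4 = 12  −1 ⇒ G_5=11
G_5=11  [base 8] 8 + 3  →[8↦9]→  9 + 3 = 12  −1 ⇒ G_6=11
G_6=11  [base 9] 9 + 2  →[9↦10]→  10 + 2 = 12  −1 ⇒ G_7=11
G_7=11  [base 10] 10 + 1  →[10↦11]→  11 + 1 = 12  −1 ⇒ G_8=11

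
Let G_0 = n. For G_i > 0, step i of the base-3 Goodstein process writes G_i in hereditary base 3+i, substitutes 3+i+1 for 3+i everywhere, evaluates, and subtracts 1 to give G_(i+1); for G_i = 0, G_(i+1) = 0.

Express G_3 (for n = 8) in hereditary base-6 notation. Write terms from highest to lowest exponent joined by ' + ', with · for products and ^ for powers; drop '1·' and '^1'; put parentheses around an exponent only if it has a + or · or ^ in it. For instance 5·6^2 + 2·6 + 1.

[0] 8 ≡ 2·3 + 2 (base 3). Lift 4: 10. −1: 9.
[1] 9 ≡ 2·4 + 1 (base 4). Lift 5: 11. −1: 10.
[2] 10 ≡ 2·5 (base 5). Lift 6: 12. −1: 11.
[3] 11 ≡ 6 + 5 (base 6). Lift 7: 12. −1: 11.

6 + 5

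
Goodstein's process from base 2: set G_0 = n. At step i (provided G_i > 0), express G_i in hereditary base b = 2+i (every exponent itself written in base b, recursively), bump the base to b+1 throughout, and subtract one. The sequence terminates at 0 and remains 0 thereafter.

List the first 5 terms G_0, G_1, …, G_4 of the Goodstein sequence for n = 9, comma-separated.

9, 81, 1023, 9842, 140743

(0) 9|_2 = 2^(2 + 1) + 1 ↦ 3^(3 + 1) + 1|_3 = 82 ⇒ 81
(1) 81|_3 = 3^(3 + 1) ↦ 4^(4 + 1)|_4 = 1024 ⇒ 1023
(2) 1023|_4 = 3·4^4 + 3·4^3 + 3·4^2 + 3·4 + 3 ↦ 3·5^5 + 3·5^3 + 3·5^2 + 3·5 + 3|_5 = 9843 ⇒ 9842
(3) 9842|_5 = 3·5^5 + 3·5^3 + 3·5^2 + 3·5 + 2 ↦ 3·6^6 + 3·6^3 + 3·6^2 + 3·6 + 2|_6 = 140744 ⇒ 140743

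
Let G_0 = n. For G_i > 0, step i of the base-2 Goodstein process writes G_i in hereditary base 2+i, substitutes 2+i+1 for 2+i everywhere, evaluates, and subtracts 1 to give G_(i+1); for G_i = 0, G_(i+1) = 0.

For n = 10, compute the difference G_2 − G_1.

942

step 0: 10 = 2^(2 + 1) + 2; sub 3 for 2: 3^(3 + 1) + 3; = 84; G_1 = 84−1 = 83
step 1: 83 = 3^(3 + 1) + 2; sub 4 for 3: 4^(4 + 1) + 2; = 1026; G_2 = 1026−1 = 1025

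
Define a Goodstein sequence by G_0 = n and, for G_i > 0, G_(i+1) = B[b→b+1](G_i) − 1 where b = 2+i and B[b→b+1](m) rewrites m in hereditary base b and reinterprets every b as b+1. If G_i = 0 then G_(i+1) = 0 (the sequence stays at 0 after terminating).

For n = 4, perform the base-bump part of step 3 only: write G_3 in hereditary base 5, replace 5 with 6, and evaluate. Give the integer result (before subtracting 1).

84

[0] 4 ≡ 2^2 (base 2). Lift 3: 27. −1: 26.
[1] 26 ≡ 2·3^2 + 2·3 + 2 (base 3). Lift 4: 42. −1: 41.
[2] 41 ≡ 2·4^2 + 2·4 + 1 (base 4). Lift 5: 61. −1: 60.
[3] 60 ≡ 2·5^2 + 2·5 (base 5). Lift 6: 84. −1: 83.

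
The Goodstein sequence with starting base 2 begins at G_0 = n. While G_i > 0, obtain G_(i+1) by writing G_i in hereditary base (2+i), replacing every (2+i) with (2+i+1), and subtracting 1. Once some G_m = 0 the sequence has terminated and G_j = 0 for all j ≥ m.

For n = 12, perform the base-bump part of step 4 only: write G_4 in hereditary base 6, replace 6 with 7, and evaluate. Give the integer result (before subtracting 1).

5764911

(0) 12|_2 = 2^(2 + 1) + 2^2 ↦ 3^(3 + 1) + 3^3|_3 = 108 ⇒ 107
(1) 107|_3 = 3^(3 + 1) + 2·3^2 + 2·3 + 2 ↦ 4^(4 + 1) + 2·4^2 + 2·4 + 2|_4 = 1066 ⇒ 1065
(2) 1065|_4 = 4^(4 + 1) + 2·4^2 + 2·4 + 1 ↦ 5^(5 + 1) + 2·5^2 + 2·5 + 1|_5 = 15686 ⇒ 15685
(3) 15685|_5 = 5^(5 + 1) + 2·5^2 + 2·5 ↦ 6^(6 + 1) + 2·6^2 + 2·6|_6 = 280020 ⇒ 280019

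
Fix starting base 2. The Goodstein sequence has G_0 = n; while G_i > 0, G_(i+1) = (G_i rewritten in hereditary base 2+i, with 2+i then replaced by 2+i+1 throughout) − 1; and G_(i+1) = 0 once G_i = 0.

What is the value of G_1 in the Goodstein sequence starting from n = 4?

i=0: 4 = 2^2 (b=2); 2→3: 3^3 = 27; 27−1 = 26
i=1: 26 = 2·3^2 + 2·3 + 2 (b=3); 3→4: 2·4^2 + 2·4 + 2 = 42; 42−1 = 41

26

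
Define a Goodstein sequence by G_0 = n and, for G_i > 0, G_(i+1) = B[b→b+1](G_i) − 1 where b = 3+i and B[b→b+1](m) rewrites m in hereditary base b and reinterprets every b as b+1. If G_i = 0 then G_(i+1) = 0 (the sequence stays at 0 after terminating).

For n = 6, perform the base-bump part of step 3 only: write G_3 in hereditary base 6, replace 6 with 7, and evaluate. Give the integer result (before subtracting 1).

8

i=0: 6 = 2·3 (b=3); 3→4: 2·4 = 8; 8−1 = 7
i=1: 7 = 4 + 3 (b=4); 4→5: 5 + 3 = 8; 8−1 = 7
i=2: 7 = 5 + 2 (b=5); 5→6: 6 + 2 = 8; 8−1 = 7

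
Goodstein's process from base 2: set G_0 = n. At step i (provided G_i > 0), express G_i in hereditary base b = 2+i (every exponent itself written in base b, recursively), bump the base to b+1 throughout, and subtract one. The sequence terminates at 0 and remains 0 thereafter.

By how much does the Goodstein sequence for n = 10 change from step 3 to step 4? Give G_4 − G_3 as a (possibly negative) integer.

264310

10 —HB2→ 2^(2 + 1) + 2 —bump→ 3^(3 + 1) + 3 = 84 —(−1)→ 83
83 —HB3→ 3^(3 + 1) + 2 —bump→ 4^(4 + 1) + 2 = 1026 —(−1)→ 1025
1025 —HB4→ 4^(4 + 1) + 1 —bump→ 5^(5 + 1) + 1 = 15626 —(−1)→ 15625
15625 —HB5→ 5^(5 + 1) —bump→ 6^(6 + 1) = 279936 —(−1)→ 279935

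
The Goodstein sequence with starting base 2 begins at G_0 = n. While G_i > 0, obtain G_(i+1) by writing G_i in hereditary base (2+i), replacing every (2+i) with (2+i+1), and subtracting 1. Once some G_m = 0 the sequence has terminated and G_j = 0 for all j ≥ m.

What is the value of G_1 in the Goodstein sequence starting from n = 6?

[0] 6 ≡ 2^2 + 2 (base 2). Lift 3: 30. −1: 29.
[1] 29 ≡ 3^3 + 2 (base 3). Lift 4: 258. −1: 257.

29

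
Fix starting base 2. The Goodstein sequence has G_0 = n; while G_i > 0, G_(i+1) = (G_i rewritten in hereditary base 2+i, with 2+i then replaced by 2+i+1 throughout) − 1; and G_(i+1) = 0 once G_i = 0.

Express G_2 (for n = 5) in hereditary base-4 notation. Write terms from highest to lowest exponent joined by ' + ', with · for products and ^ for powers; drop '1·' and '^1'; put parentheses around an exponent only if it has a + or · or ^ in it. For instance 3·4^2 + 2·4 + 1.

3·4^3 + 3·4^2 + 3·4 + 3

i=0: 5 = 2^2 + 1 (b=2); 2→3: 3^3 + 1 = 28; 28−1 = 27
i=1: 27 = 3^3 (b=3); 3→4: 4^4 = 256; 256−1 = 255
i=2: 255 = 3·4^3 + 3·4^2 + 3·4 + 3 (b=4); 4→5: 3·5^3 + 3·5^2 + 3·5 + 3 = 468; 468−1 = 467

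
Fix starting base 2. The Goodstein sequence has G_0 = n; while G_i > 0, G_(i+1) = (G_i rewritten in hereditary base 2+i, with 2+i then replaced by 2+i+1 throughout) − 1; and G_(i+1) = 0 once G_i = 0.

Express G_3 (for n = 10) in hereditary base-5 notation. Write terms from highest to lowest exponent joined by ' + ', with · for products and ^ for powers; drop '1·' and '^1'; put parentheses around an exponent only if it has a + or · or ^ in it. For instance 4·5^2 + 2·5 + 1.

5^(5 + 1)

base 2: 10 = 2^(2 + 1) + 2; at 3: 3^(3 + 1) + 3 = 84; next = 83
base 3: 83 = 3^(3 + 1) + 2; at 4: 4^(4 + 1) + 2 = 1026; next = 1025
base 4: 1025 = 4^(4 + 1) + 1; at 5: 5^(5 + 1) + 1 = 15626; next = 15625
base 5: 15625 = 5^(5 + 1); at 6: 6^(6 + 1) = 279936; next = 279935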